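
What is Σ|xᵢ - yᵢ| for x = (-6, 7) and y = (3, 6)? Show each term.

Σ|x_i - y_i| = |-6 - 3| + |7 - 6| = 9 + 1 = 10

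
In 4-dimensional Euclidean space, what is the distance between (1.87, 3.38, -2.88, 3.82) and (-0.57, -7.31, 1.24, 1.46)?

√(Σ(x_i - y_i)²) = √((1.87 - (-0.57))² + (3.38 - (-7.31))² + (-2.88 - 1.24)² + (3.82 - 1.46)²)
= √(2.44² + 10.69² + (-4.12)² + 2.36²) = √(5.9536 + 114.2761 + 16.9744 + 5.5696) = √142.7737 ≈ 11.9488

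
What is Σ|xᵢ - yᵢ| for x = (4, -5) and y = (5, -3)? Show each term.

Σ|x_i - y_i| = |4 - 5| + |-5 - (-3)| = 1 + 2 = 3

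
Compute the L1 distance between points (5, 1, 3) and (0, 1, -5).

Σ|x_i - y_i| = |5 - 0| + |1 - 1| + |3 - (-5)| = 5 + 0 + 8 = 13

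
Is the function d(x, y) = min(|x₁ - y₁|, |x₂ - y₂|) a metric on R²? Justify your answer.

No. d fails identity of indiscernibles: take x = (-1, 0) and y = (-1, 5). Then d(x,y) = min(|-1 - (-1)|, |0 - 5|) = min(0, 5) = 0, yet x ≠ y.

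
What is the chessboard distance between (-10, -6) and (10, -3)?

max(|x_i - y_i|) = max(|-10 - 10|, |-6 - (-3)|) = max(20, 3) = 20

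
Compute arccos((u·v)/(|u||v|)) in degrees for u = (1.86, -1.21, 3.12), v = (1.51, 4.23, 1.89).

With u = (1.86, -1.21, 3.12), v = (1.51, 4.23, 1.89):
u·v = 1.86·1.51 + (-1.21)·4.23 + 3.12·1.89 = 2.8086 + (-5.1183) + 5.8968 = 3.5871.
|u| = √(1.86² + (-1.21)² + 3.12²) = √(3.4596 + 1.4641 + 9.7344) = √14.6581, |v| = √(1.51² + 4.23² + 1.89²) = √(2.2801 + 17.8929 + 3.5721) = √23.7451.
cos θ = (u·v)/(|u||v|) = 3.5871/(√14.6581·√23.7451) ≈ 0.192273
θ = arccos(0.192273) ≈ 78.91°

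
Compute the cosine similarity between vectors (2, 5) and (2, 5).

With u = (2, 5), v = (2, 5):
u·v = 2·2 + 5·5 = 4 + 25 = 29.
|u| = √(2² + 5²) = √29, |v| = √(2² + 5²) = √29, so |u||v| = √(29·29) = √841 = 29.
cos θ = (u·v)/(|u||v|) = 29/29 = 1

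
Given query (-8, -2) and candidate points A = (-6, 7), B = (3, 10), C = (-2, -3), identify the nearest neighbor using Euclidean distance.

Distances: d(A) ≈ 9.2195, d(B) ≈ 16.2788, d(C) ≈ 6.0828. Nearest: C = (-2, -3) with distance 6.0828.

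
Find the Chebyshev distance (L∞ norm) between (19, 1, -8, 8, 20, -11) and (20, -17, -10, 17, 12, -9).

max(|x_i - y_i|) = max(|19 - 20|, |1 - (-17)|, |-8 - (-10)|, |8 - 17|, |20 - 12|, |-11 - (-9)|) = max(1, 18, 2, 9, 8, 2) = 18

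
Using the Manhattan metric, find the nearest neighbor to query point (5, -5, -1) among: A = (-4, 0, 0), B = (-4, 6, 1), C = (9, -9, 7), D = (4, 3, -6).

Distances: d(A) = 15, d(B) = 22, d(C) = 16, d(D) = 14. Nearest: D = (4, 3, -6) with distance 14.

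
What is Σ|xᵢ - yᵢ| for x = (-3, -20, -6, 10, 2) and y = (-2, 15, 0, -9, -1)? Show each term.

Σ|x_i - y_i| = |-3 - (-2)| + |-20 - 15| + |-6 - 0| + |10 - (-9)| + |2 - (-1)| = 1 + 35 + 6 + 19 + 3 = 64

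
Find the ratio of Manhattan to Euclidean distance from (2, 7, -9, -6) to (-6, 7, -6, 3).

L1 = |2 - (-6)| + |7 - 7| + |-9 - (-6)| + |-6 - 3| = 8 + 0 + 3 + 9 = 20
L2 = √(8² + 0² + 3² + 9²) = √154 ≈ 12.4097
L1 ≥ L2 always (equality iff movement is along one axis); L1 > L2 here.
Ratio L1/L2 = 20/√154 ≈ 1.6116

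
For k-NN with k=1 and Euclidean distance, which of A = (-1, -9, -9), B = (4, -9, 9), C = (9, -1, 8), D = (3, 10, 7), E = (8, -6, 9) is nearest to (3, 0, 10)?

Distances: d(A) ≈ 21.4009, d(B) ≈ 9.1104, d(C) ≈ 6.4031, d(D) ≈ 10.4403, d(E) ≈ 7.874. Nearest: C = (9, -1, 8) with distance 6.4031.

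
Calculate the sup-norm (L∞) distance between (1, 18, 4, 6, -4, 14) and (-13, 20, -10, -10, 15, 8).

max(|x_i - y_i|) = max(|1 - (-13)|, |18 - 20|, |4 - (-10)|, |6 - (-10)|, |-4 - 15|, |14 - 8|) = max(14, 2, 14, 16, 19, 6) = 19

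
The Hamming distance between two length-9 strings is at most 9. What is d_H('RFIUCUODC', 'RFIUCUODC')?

Differing positions: none. Hamming distance = 0. The maximum possible Hamming distance for length-9 strings is 9, so d_H/9 = 0/9 = 0.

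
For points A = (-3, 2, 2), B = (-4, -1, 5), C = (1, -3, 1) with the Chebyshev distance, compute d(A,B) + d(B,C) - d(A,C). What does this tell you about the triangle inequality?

d(A,B) = max(1, 3, 3) = 3, d(B,C) = max(5, 2, 4) = 5, d(A,C) = max(4, 5, 1) = 5.
d(A,B) + d(B,C) - d(A,C) = 3 + 5 - 5 = 8 - 5 = 3. This is ≥ 0, so the triangle inequality holds for these points.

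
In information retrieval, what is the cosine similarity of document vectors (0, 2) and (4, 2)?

With u = (0, 2), v = (4, 2):
u·v = 0·4 + 2·2 = 0 + 4 = 4.
|u| = √(0² + 2²) = √4, |v| = √(4² + 2²) = √20, so |u||v| = √(4·20) = √80.
cos θ = (u·v)/(|u||v|) = 4/√80 ≈ 0.4472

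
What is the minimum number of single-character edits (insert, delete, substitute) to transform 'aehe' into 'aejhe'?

Let D[i][j] be the edit distance between the first i characters of 'aehe' and the first j characters of 'aejhe', with D[i][0] = i, D[0][j] = j, and D[i][j] = D[i-1][j-1] if the characters match, else 1 + min(D[i-1][j], D[i][j-1], D[i-1][j-1]). Filling the table (rows: prefixes of 'aehe', columns: prefixes of 'aejhe'):
     ε  a  e  j  h  e
  ε  0  1  2  3  4  5
  a  1  0  1  2  3  4
  e  2  1  0  1  2  3
  h  3  2  1  1  1  2
  e  4  3  2  2  2  1
The bottom-right entry gives D[4][5] = 1, so no sequence of fewer than 1 edit works. Backtracking through the table gives one optimal edit sequence (1 edit):
  aehe → aejhe (ins j @3)
Edit distance = 1.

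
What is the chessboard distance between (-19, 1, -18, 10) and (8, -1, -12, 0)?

max(|x_i - y_i|) = max(|-19 - 8|, |1 - (-1)|, |-18 - (-12)|, |10 - 0|) = max(27, 2, 6, 10) = 27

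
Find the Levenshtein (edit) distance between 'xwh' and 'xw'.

Let D[i][j] be the edit distance between the first i characters of 'xwh' and the first j characters of 'xw', with D[i][0] = i, D[0][j] = j, and D[i][j] = D[i-1][j-1] if the characters match, else 1 + min(D[i-1][j], D[i][j-1], D[i-1][j-1]). Filling the table (rows: prefixes of 'xwh', columns: prefixes of 'xw'):
     ε  x  w
  ε  0  1  2
  x  1  0  1
  w  2  1  0
  h  3  2  1
The bottom-right entry gives D[3][2] = 1, so no sequence of fewer than 1 edit works. Backtracking through the table gives one optimal edit sequence (1 edit):
  xwh → xw (del h @3)
Edit distance = 1.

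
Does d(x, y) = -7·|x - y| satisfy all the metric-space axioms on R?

No. With c = -7 < 0, d fails non-negativity: d(1, 5) = -7·|1 - 5| = -7·4 = -28 < 0.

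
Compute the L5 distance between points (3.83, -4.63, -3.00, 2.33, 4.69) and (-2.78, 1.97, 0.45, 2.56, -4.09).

(Σ|x_i - y_i|^5)^(1/5) = (|3.83 - (-2.78)|^5 + |-4.63 - 1.97|^5 + |-3 - 0.45|^5 + |2.33 - 2.56|^5 + |4.69 - (-4.09)|^5)^(1/5)
= (6.61^5 + 6.6^5 + 3.45^5 + 0.23^5 + 8.78^5)^(1/5) ≈ (12618.4874 + 12523.3258 + 488.7598 + 0.0006 + 52176.216)^(1/5) = (77806.7896)^(1/5) ≈ 9.5105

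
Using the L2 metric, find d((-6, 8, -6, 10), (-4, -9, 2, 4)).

√(Σ(x_i - y_i)²) = √((-6 - (-4))² + (8 - (-9))² + (-6 - 2)² + (10 - 4)²)
= √((-2)² + 17² + (-8)² + 6²) = √(4 + 289 + 64 + 36) = √393 ≈ 19.8242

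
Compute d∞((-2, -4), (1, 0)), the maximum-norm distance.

max(|x_i - y_i|) = max(|-2 - 1|, |-4 - 0|) = max(3, 4) = 4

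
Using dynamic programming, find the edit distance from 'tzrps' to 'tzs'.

Let D[i][j] be the edit distance between the first i characters of 'tzrps' and the first j characters of 'tzs', with D[i][0] = i, D[0][j] = j, and D[i][j] = D[i-1][j-1] if the characters match, else 1 + min(D[i-1][j], D[i][j-1], D[i-1][j-1]). Filling the table (rows: prefixes of 'tzrps', columns: prefixes of 'tzs'):
     ε  t  z  s
  ε  0  1  2  3
  t  1  0  1  2
  z  2  1  0  1
  r  3  2  1  1
  p  4  3  2  2
  s  5  4  3  2
The bottom-right entry gives D[5][3] = 2, so no sequence of fewer than 2 edits works. Backtracking through the table gives one optimal edit sequence (2 edits):
  tzrps → tzps (del r @3)
  tzps → tzs (del p @3)
Edit distance = 2.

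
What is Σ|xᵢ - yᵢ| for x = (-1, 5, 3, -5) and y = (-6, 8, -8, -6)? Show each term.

Σ|x_i - y_i| = |-1 - (-6)| + |5 - 8| + |3 - (-8)| + |-5 - (-6)| = 5 + 3 + 11 + 1 = 20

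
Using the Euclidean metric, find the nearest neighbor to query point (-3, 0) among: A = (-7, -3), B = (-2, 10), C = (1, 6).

Distances: d(A) = 5, d(B) ≈ 10.0499, d(C) ≈ 7.2111. Nearest: A = (-7, -3) with distance 5.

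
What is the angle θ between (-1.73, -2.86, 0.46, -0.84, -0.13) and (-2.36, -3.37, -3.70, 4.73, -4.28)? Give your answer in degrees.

With u = (-1.73, -2.86, 0.46, -0.84, -0.13), v = (-2.36, -3.37, -3.70, 4.73, -4.28):
u·v = (-1.73)·(-2.36) + (-2.86)·(-3.37) + 0.46·(-3.7) + (-0.84)·4.73 + (-0.13)·(-4.28) = 4.0828 + 9.6382 + (-1.702) + (-3.9732) + 0.5564 = 8.6022.
|u| = √((-1.73)² + (-2.86)² + 0.46² + (-0.84)² + (-0.13)²) = √(2.9929 + 8.1796 + 0.2116 + 0.7056 + 0.0169) = √12.1066, |v| = √((-2.36)² + (-3.37)² + (-3.7)² + 4.73² + (-4.28)²) = √(5.5696 + 11.3569 + 13.69 + 22.3729 + 18.3184) = √71.3078.
cos θ = (u·v)/(|u||v|) = 8.6022/(√12.1066·√71.3078) ≈ 0.292772
θ = arccos(0.292772) ≈ 72.98°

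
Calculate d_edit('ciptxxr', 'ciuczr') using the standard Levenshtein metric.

Let D[i][j] be the edit distance between the first i characters of 'ciptxxr' and the first j characters of 'ciuczr', with D[i][0] = i, D[0][j] = j, and D[i][j] = D[i-1][j-1] if the characters match, else 1 + min(D[i-1][j], D[i][j-1], D[i-1][j-1]). Filling the table (rows: prefixes of 'ciptxxr', columns: prefixes of 'ciuczr'):
     ε  c  i  u  c  z  r
  ε  0  1  2  3  4  5  6
  c  1  0  1  2  3  4  5
  i  2  1  0  1  2  3  4
  p  3  2  1  1  2  3  4
  t  4  3  2  2  2  3  4
  x  5  4  3  3  3  3  4
  x  6  5  4  4  4  4  4
  r  7  6  5  5  5  5  4
The bottom-right entry gives D[7][6] = 4, so no sequence of fewer than 4 edits works. Backtracking through the table gives one optimal edit sequence (4 edits):
  ciptxxr → citxxr (del p @3)
  citxxr → ciuxxr (sub t→u @3)
  ciuxxr → ciucxr (sub x→c @4)
  ciucxr → ciuczr (sub x→z @5)
Edit distance = 4.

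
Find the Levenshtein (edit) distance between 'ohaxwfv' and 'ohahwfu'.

Let D[i][j] be the edit distance between the first i characters of 'ohaxwfv' and the first j characters of 'ohahwfu', with D[i][0] = i, D[0][j] = j, and D[i][j] = D[i-1][j-1] if the characters match, else 1 + min(D[i-1][j], D[i][j-1], D[i-1][j-1]). Filling the table (rows: prefixes of 'ohaxwfv', columns: prefixes of 'ohahwfu'):
     ε  o  h  a  h  w  f  u
  ε  0  1  2  3  4  5  6  7
  o  1  0  1  2  3  4  5  6
  h  2  1  0  1  2  3  4  5
  a  3  2  1  0  1  2  3  4
  x  4  3  2  1  1  2  3  4
  w  5  4  3  2  2  1  2  3
  f  6  5  4  3  3  2  1  2
  v  7  6  5  4  4  3  2  2
The bottom-right entry gives D[7][7] = 2, so no sequence of fewer than 2 edits works. Backtracking through the table gives one optimal edit sequence (2 edits):
  ohaxwfv → ohahwfv (sub x→h @4)
  ohahwfv → ohahwfu (sub v→u @7)
Edit distance = 2.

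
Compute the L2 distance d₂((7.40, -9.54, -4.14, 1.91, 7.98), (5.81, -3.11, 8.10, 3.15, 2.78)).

√(Σ(x_i - y_i)²) = √((7.4 - 5.81)² + (-9.54 - (-3.11))² + (-4.14 - 8.1)² + (1.91 - 3.15)² + (7.98 - 2.78)²)
= √(1.59² + (-6.43)² + (-12.24)² + (-1.24)² + 5.2²) = √(2.5281 + 41.3449 + 149.8176 + 1.5376 + 27.04) = √222.2682 ≈ 14.9087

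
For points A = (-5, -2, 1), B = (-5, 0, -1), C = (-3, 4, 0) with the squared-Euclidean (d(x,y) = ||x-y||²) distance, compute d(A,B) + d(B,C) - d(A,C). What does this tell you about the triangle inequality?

d(A,B) = 0² + 2² + 2² = 8, d(B,C) = 2² + 4² + 1² = 21, d(A,C) = 2² + 6² + 1² = 41.
d(A,B) + d(B,C) - d(A,C) = 8 + 21 - 41 = 29 - 41 = -12. This is < 0, so the triangle inequality FAILS for these points (squared-Euclidean is not a metric).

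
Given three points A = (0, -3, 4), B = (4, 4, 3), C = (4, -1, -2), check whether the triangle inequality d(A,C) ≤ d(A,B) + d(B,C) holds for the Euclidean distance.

d(A,B) = √(4² + 7² + 1²) = √66 ≈ 8.124, d(B,C) = √(0² + 5² + 5²) = √50 ≈ 7.0711, d(A,C) = √(4² + 2² + 6²) = √56 ≈ 7.4833.
d(A,C) ≈ 7.4833 ≤ 8.124 + 7.0711 = 15.1951. Triangle inequality is satisfied.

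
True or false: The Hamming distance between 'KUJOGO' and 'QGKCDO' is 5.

Differing positions: 1, 2, 3, 4, 5. Hamming distance = 5, so the claim is true.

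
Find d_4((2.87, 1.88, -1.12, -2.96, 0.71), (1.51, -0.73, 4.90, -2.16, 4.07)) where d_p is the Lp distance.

(Σ|x_i - y_i|^4)^(1/4) = (|2.87 - 1.51|^4 + |1.88 - (-0.73)|^4 + |-1.12 - 4.9|^4 + |-2.96 - (-2.16)|^4 + |0.71 - 4.07|^4)^(1/4)
= (1.36^4 + 2.61^4 + 6.02^4 + 0.8^4 + 3.36^4)^(1/4) ≈ (3.421 + 46.4047 + 1313.3666 + 0.4096 + 127.4551)^(1/4) = (1491.057)^(1/4) ≈ 6.214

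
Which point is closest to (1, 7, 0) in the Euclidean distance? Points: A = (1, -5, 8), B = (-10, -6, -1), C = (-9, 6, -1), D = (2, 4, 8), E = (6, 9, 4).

Distances: d(A) ≈ 14.4222, d(B) ≈ 17.0587, d(C) ≈ 10.0995, d(D) ≈ 8.6023, d(E) ≈ 6.7082. Nearest: E = (6, 9, 4) with distance 6.7082.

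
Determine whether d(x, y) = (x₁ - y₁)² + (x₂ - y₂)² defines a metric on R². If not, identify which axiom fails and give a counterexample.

No. The squared Euclidean distance fails the triangle inequality. Counterexample: x = (0, 0), y = (2, 4), z = (4, 8). d(x,z) = 4² + 8² = 80, but d(x,y) + d(y,z) = (2² + 4²) + (2² + 4²) = 20 + 20 = 40. Since 80 > 40, the triangle inequality is violated. (Note: √d, the ordinary Euclidean distance, IS a metric.)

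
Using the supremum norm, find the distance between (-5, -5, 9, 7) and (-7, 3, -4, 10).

max(|x_i - y_i|) = max(|-5 - (-7)|, |-5 - 3|, |9 - (-4)|, |7 - 10|) = max(2, 8, 13, 3) = 13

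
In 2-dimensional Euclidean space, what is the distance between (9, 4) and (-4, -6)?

√(Σ(x_i - y_i)²) = √((9 - (-4))² + (4 - (-6))²)
= √(13² + 10²) = √(169 + 100) = √269 ≈ 16.4012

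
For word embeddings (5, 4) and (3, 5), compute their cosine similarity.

With u = (5, 4), v = (3, 5):
u·v = 5·3 + 4·5 = 15 + 20 = 35.
|u| = √(5² + 4²) = √41, |v| = √(3² + 5²) = √34, so |u||v| = √(41·34) = √1394.
cos θ = (u·v)/(|u||v|) = 35/√1394 ≈ 0.9374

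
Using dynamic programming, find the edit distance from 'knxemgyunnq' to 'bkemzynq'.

Let D[i][j] be the edit distance between the first i characters of 'knxemgyunnq' and the first j characters of 'bkemzynq', with D[i][0] = i, D[0][j] = j, and D[i][j] = D[i-1][j-1] if the characters match, else 1 + min(D[i-1][j], D[i][j-1], D[i-1][j-1]). Filling the table (rows: prefixes of 'knxemgyunnq', columns: prefixes of 'bkemzynq'):
     ε  b  k  e  m  z  y  n  q
  ε  0  1  2  3  4  5  6  7  8
  k  1  1  1  2  3  4  5  6  7
  n  2  2  2  2  3  4  5  5  6
  x  3  3  3  3  3  4  5  6  6
  e  4  4  4  3  4  4  5  6  7
  m  5  5  5  4  3  4  5  6  7
  g  6  6  6  5  4  4  5  6  7
  y  7  7  7  6  5  5  4  5  6
  u  8  8  8  7  6  6  5  5  6
  n  9  9  9  8  7  7  6  5  6
  n 10 10 10  9  8  8  7  6  6
  q 11 11 11 10  9  9  8  7  6
The bottom-right entry gives D[11][8] = 6, so no sequence of fewer than 6 edits works. Backtracking through the table gives one optimal edit sequence (6 edits):
  knxemgyunnq → nxemgyunnq (del k @1)
  nxemgyunnq → bxemgyunnq (sub n→b @1)
  bxemgyunnq → bkemgyunnq (sub x→k @2)
  bkemgyunnq → bkemzyunnq (sub g→z @5)
  bkemzyunnq → bkemzynnq (del u @7)
  bkemzynnq → bkemzynq (del n @7)
Edit distance = 6.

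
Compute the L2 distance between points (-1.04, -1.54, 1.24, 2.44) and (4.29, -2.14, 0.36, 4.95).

(Σ|x_i - y_i|^2)^(1/2) = (|-1.04 - 4.29|^2 + |-1.54 - (-2.14)|^2 + |1.24 - 0.36|^2 + |2.44 - 4.95|^2)^(1/2)
= (5.33^2 + 0.6^2 + 0.88^2 + 2.51^2)^(1/2) = (28.4089 + 0.36 + 0.7744 + 6.3001)^(1/2) = (35.8434)^(1/2) ≈ 5.9869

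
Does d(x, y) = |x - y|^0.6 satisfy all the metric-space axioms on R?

Yes. With 0 < p = 0.6 ≤ 1, d(x,y) = |x-y|^0.6 is a metric on R. Non-negativity and symmetry are immediate; |x-y|^0.6 = 0 ⟺ |x-y| = 0 ⟺ x = y. For the triangle inequality, the function t ↦ t^0.6 is subadditive on [0,∞) when p ≤ 1, so |x-z|^0.6 ≤ (|x-y| + |y-z|)^0.6 ≤ |x-y|^0.6 + |y-z|^0.6.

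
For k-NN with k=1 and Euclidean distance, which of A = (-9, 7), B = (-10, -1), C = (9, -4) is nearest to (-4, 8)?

Distances: d(A) ≈ 5.099, d(B) ≈ 10.8167, d(C) ≈ 17.6918. Nearest: A = (-9, 7) with distance 5.099.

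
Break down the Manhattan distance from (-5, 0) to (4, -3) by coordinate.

Σ|x_i - y_i| = |-5 - 4| + |0 - (-3)| = 9 + 3 = 12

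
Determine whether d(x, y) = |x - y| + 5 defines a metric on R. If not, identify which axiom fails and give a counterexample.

No. d fails identity of indiscernibles (specifically d(x,x) = 0): d(-7, -7) = |-7 - (-7)| + 5 = 0 + 5 = 5 ≠ 0.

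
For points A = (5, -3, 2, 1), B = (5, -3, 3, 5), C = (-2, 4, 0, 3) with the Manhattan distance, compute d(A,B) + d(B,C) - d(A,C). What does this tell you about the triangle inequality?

d(A,B) = 0 + 0 + 1 + 4 = 5, d(B,C) = 7 + 7 + 3 + 2 = 19, d(A,C) = 7 + 7 + 2 + 2 = 18.
d(A,B) + d(B,C) - d(A,C) = 5 + 19 - 18 = 24 - 18 = 6. This is ≥ 0, so the triangle inequality holds for these points.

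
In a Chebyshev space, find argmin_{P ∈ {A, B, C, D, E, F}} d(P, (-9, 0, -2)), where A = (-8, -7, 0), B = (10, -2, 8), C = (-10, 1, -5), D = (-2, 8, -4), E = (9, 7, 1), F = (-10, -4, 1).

Distances: d(A) = 7, d(B) = 19, d(C) = 3, d(D) = 8, d(E) = 18, d(F) = 4. Nearest: C = (-10, 1, -5) with distance 3.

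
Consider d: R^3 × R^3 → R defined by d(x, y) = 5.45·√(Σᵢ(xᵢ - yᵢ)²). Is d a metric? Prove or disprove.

Yes. The L2 (Euclidean) norm induces a metric on R^3, and multiplying a metric by a positive constant 5.45 > 0 preserves all four axioms: non-negativity (5.45·||x-y|| ≥ 0), identity (5.45·||x-y|| = 0 ⟺ ||x-y|| = 0 ⟺ x = y), symmetry (||x-y|| = ||y-x||), and the triangle inequality (5.45·||x-z|| ≤ 5.45·||x-y|| + 5.45·||y-z||). So d is a metric.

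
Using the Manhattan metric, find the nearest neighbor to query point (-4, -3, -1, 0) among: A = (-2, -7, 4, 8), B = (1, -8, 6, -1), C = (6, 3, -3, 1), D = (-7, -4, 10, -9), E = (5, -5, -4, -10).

Distances: d(A) = 19, d(B) = 18, d(C) = 19, d(D) = 24, d(E) = 24. Nearest: B = (1, -8, 6, -1) with distance 18.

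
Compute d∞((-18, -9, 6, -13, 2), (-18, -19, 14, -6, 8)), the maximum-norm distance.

max(|x_i - y_i|) = max(|-18 - (-18)|, |-9 - (-19)|, |6 - 14|, |-13 - (-6)|, |2 - 8|) = max(0, 10, 8, 7, 6) = 10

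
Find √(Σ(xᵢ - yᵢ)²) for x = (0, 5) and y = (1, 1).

√(Σ(x_i - y_i)²) = √((0 - 1)² + (5 - 1)²)
= √((-1)² + 4²) = √(1 + 16) = √17 ≈ 4.1231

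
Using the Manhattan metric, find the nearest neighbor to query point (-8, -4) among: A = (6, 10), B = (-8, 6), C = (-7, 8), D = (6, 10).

Distances: d(A) = 28, d(B) = 10, d(C) = 13, d(D) = 28. Nearest: B = (-8, 6) with distance 10.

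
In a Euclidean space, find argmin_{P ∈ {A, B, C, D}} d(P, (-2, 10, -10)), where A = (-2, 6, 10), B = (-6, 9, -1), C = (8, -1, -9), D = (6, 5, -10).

Distances: d(A) ≈ 20.3961, d(B) ≈ 9.8995, d(C) ≈ 14.8997, d(D) ≈ 9.434. Nearest: D = (6, 5, -10) with distance 9.434.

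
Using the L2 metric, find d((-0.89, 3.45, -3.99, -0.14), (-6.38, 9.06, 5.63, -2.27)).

√(Σ(x_i - y_i)²) = √((-0.89 - (-6.38))² + (3.45 - 9.06)² + (-3.99 - 5.63)² + (-0.14 - (-2.27))²)
= √(5.49² + (-5.61)² + (-9.62)² + 2.13²) = √(30.1401 + 31.4721 + 92.5444 + 4.5369) = √158.6935 ≈ 12.5974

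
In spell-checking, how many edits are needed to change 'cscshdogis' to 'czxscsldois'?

Let D[i][j] be the edit distance between the first i characters of 'cscshdogis' and the first j characters of 'czxscsldois', with D[i][0] = i, D[0][j] = j, and D[i][j] = D[i-1][j-1] if the characters match, else 1 + min(D[i-1][j], D[i][j-1], D[i-1][j-1]). Filling the table (rows: prefixes of 'cscshdogis', columns: prefixes of 'czxscsldois'):
     ε  c  z  x  s  c  s  l  d  o  i  s
  ε  0  1  2  3  4  5  6  7  8  9 10 11
  c  1  0  1  2  3  4  5  6  7  8  9 10
  s  2  1  1  2  2  3  4  5  6  7  8  9
  c  3  2  2  2  3  2  3  4  5  6  7  8
  s  4  3  3  3  2  3  2  3  4  5  6  7
  h  5  4  4  4  3  3  3  3  4  5  6  7
  d  6  5  5  5  4  4  4  4  3  4  5  6
  o  7  6  6  6  5  5  5  5  4  3  4  5
  g  8  7  7  7  6  6  6  6  5  4  4  5
  i  9  8  8  8  7  7  7  7  6  5  4  5
  s 10  9  9  9  8  8  7  8  7  6  5  4
The bottom-right entry gives D[10][11] = 4, so no sequence of fewer than 4 edits works. Backtracking through the table gives one optimal edit sequence (4 edits):
  cscshdogis → czscshdogis (ins z @2)
  czscshdogis → czxscshdogis (ins x @3)
  czxscshdogis → czxscsldogis (sub h→l @7)
  czxscsldogis → czxscsldois (del g @10)
Edit distance = 4.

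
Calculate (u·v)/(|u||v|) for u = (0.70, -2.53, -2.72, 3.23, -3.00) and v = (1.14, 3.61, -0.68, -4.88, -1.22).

With u = (0.70, -2.53, -2.72, 3.23, -3.00), v = (1.14, 3.61, -0.68, -4.88, -1.22):
u·v = 0.7·1.14 + (-2.53)·3.61 + (-2.72)·(-0.68) + 3.23·(-4.88) + (-3)·(-1.22) = 0.798 + (-9.1333) + 1.8496 + (-15.7624) + 3.66 = -18.5881.
|u| = √(0.7² + (-2.53)² + (-2.72)² + 3.23² + (-3)²) = √(0.49 + 6.4009 + 7.3984 + 10.4329 + 9) = √33.7222, |v| = √(1.14² + 3.61² + (-0.68)² + (-4.88)² + (-1.22)²) = √(1.2996 + 13.0321 + 0.4624 + 23.8144 + 1.4884) = √40.0969.
cos θ = (u·v)/(|u||v|) = -18.5881/(√33.7222·√40.0969) ≈ -0.5055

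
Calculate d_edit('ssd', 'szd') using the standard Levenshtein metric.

Let D[i][j] be the edit distance between the first i characters of 'ssd' and the first j characters of 'szd', with D[i][0] = i, D[0][j] = j, and D[i][j] = D[i-1][j-1] if the characters match, else 1 + min(D[i-1][j], D[i][j-1], D[i-1][j-1]). Filling the table (rows: prefixes of 'ssd', columns: prefixes of 'szd'):
     ε  s  z  d
  ε  0  1  2  3
  s  1  0  1  2
  s  2  1  1  2
  d  3  2  2  1
The bottom-right entry gives D[3][3] = 1, so no sequence of fewer than 1 edit works. Backtracking through the table gives one optimal edit sequence (1 edit):
  ssd → szd (sub s→z @2)
Edit distance = 1.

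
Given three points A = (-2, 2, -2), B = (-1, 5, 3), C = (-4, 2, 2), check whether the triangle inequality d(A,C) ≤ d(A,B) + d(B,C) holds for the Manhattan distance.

d(A,B) = 1 + 3 + 5 = 9, d(B,C) = 3 + 3 + 1 = 7, d(A,C) = 2 + 0 + 4 = 6.
d(A,C) = 6 ≤ 9 + 7 = 16. Triangle inequality is satisfied.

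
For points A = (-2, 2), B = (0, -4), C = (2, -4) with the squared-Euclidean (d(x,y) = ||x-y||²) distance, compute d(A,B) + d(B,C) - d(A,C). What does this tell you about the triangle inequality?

d(A,B) = 2² + 6² = 40, d(B,C) = 2² + 0² = 4, d(A,C) = 4² + 6² = 52.
d(A,B) + d(B,C) - d(A,C) = 40 + 4 - 52 = 44 - 52 = -8. This is < 0, so the triangle inequality FAILS for these points (squared-Euclidean is not a metric).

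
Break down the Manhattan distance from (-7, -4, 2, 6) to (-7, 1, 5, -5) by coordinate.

Σ|x_i - y_i| = |-7 - (-7)| + |-4 - 1| + |2 - 5| + |6 - (-5)| = 0 + 5 + 3 + 11 = 19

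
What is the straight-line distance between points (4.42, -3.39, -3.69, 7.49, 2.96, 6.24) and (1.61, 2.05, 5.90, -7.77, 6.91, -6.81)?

√(Σ(x_i - y_i)²) = √((4.42 - 1.61)² + (-3.39 - 2.05)² + (-3.69 - 5.9)² + (7.49 - (-7.77))² + (2.96 - 6.91)² + (6.24 - (-6.81))²)
= √(2.81² + (-5.44)² + (-9.59)² + 15.26² + (-3.95)² + 13.05²) = √(7.8961 + 29.5936 + 91.9681 + 232.8676 + 15.6025 + 170.3025) = √548.2304 ≈ 23.4143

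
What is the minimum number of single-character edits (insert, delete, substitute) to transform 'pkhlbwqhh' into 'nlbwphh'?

Let D[i][j] be the edit distance between the first i characters of 'pkhlbwqhh' and the first j characters of 'nlbwphh', with D[i][0] = i, D[0][j] = j, and D[i][j] = D[i-1][j-1] if the characters match, else 1 + min(D[i-1][j], D[i][j-1], D[i-1][j-1]). Filling the table (rows: prefixes of 'pkhlbwqhh', columns: prefixes of 'nlbwphh'):
     ε  n  l  b  w  p  h  h
  ε  0  1  2  3  4  5  6  7
  p  1  1  2  3  4  4  5  6
  k  2  2  2  3  4  5  5  6
  h  3  3  3  3  4  5  5  5
  l  4  4  3  4  4  5  6  6
  b  5  5  4  3  4  5  6  7
  w  6  6  5  4  3  4  5  6
  q  7  7  6  5  4  4  5  6
  h  8  8  7  6  5  5  4  5
  h  9  9  8  7  6  6  5  4
The bottom-right entry gives D[9][7] = 4, so no sequence of fewer than 4 edits works. Backtracking through the table gives one optimal edit sequence (4 edits):
  pkhlbwqhh → khlbwqhh (del p @1)
  khlbwqhh → hlbwqhh (del k @1)
  hlbwqhh → nlbwqhh (sub h→n @1)
  nlbwqhh → nlbwphh (sub q→p @5)
Edit distance = 4.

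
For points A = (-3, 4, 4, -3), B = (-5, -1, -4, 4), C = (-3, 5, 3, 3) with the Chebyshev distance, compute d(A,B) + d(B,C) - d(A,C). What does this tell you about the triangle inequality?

d(A,B) = max(2, 5, 8, 7) = 8, d(B,C) = max(2, 6, 7, 1) = 7, d(A,C) = max(0, 1, 1, 6) = 6.
d(A,B) + d(B,C) - d(A,C) = 8 + 7 - 6 = 15 - 6 = 9. This is ≥ 0, so the triangle inequality holds for these points.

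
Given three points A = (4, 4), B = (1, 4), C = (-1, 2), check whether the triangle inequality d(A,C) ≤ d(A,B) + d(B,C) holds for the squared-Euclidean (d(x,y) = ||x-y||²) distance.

d(A,B) = 3² + 0² = 9, d(B,C) = 2² + 2² = 8, d(A,C) = 5² + 2² = 29.
d(A,C) = 29 > 9 + 8 = 17. Triangle inequality is VIOLATED. (Squared-Euclidean is not a metric — this is a counterexample.)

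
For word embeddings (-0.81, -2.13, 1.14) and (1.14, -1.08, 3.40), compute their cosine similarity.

With u = (-0.81, -2.13, 1.14), v = (1.14, -1.08, 3.40):
u·v = (-0.81)·1.14 + (-2.13)·(-1.08) + 1.14·3.4 = (-0.9234) + 2.3004 + 3.876 = 5.253.
|u| = √((-0.81)² + (-2.13)² + 1.14²) = √(0.6561 + 4.5369 + 1.2996) = √6.4926, |v| = √(1.14² + (-1.08)² + 3.4²) = √(1.2996 + 1.1664 + 11.56) = √14.026.
cos θ = (u·v)/(|u||v|) = 5.253/(√6.4926·√14.026) ≈ 0.5505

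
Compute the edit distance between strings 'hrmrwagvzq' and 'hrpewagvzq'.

Let D[i][j] be the edit distance between the first i characters of 'hrmrwagvzq' and the first j characters of 'hrpewagvzq', with D[i][0] = i, D[0][j] = j, and D[i][j] = D[i-1][j-1] if the characters match, else 1 + min(D[i-1][j], D[i][j-1], D[i-1][j-1]). Filling the table (rows: prefixes of 'hrmrwagvzq', columns: prefixes of 'hrpewagvzq'):
     ε  h  r  p  e  w  a  g  v  z  q
  ε  0  1  2  3  4  5  6  7  8  9 10
  h  1  0  1  2  3  4  5  6  7  8  9
  r  2  1  0  1  2  3  4  5  6  7  8
  m  3  2  1  1  2  3  4  5  6  7  8
  r  4  3  2  2  2  3  4  5  6  7  8
  w  5  4  3  3  3  2  3  4  5  6  7
  a  6  5  4  4  4  3  2  3  4  5  6
  g  7  6  5  5  5  4  3  2  3  4  5
  v  8  7  6  6  6  5  4  3  2  3  4
  z  9  8  7  7  7  6  5  4  3  2  3
  q 10  9  8  8  8  7  6  5  4  3  2
The bottom-right entry gives D[10][10] = 2, so no sequence of fewer than 2 edits works. Backtracking through the table gives one optimal edit sequence (2 edits):
  hrmrwagvzq → hrprwagvzq (sub m→p @3)
  hrprwagvzq → hrpewagvzq (sub r→e @4)
Edit distance = 2.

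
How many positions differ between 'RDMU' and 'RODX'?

Differing positions: 2, 3, 4. Hamming distance = 3.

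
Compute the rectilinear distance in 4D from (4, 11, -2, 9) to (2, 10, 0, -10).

Σ|x_i - y_i| = |4 - 2| + |11 - 10| + |-2 - 0| + |9 - (-10)| = 2 + 1 + 2 + 19 = 24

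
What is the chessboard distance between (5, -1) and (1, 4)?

max(|x_i - y_i|) = max(|5 - 1|, |-1 - 4|) = max(4, 5) = 5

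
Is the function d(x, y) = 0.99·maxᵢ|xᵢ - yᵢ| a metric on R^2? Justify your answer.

Yes. The L∞ (Chebyshev) norm induces a metric on R^2, and multiplying a metric by a positive constant 0.99 > 0 preserves all four axioms: non-negativity (0.99·||x-y|| ≥ 0), identity (0.99·||x-y|| = 0 ⟺ ||x-y|| = 0 ⟺ x = y), symmetry (||x-y|| = ||y-x||), and the triangle inequality (0.99·||x-z|| ≤ 0.99·||x-y|| + 0.99·||y-z||). So d is a metric.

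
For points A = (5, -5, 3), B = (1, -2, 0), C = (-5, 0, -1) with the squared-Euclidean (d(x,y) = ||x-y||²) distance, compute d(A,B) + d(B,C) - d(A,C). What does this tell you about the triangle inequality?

d(A,B) = 4² + 3² + 3² = 34, d(B,C) = 6² + 2² + 1² = 41, d(A,C) = 10² + 5² + 4² = 141.
d(A,B) + d(B,C) - d(A,C) = 34 + 41 - 141 = 75 - 141 = -66. This is < 0, so the triangle inequality FAILS for these points (squared-Euclidean is not a metric).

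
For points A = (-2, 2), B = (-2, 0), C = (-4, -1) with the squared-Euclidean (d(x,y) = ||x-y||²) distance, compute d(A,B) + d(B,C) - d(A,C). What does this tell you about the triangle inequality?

d(A,B) = 0² + 2² = 4, d(B,C) = 2² + 1² = 5, d(A,C) = 2² + 3² = 13.
d(A,B) + d(B,C) - d(A,C) = 4 + 5 - 13 = 9 - 13 = -4. This is < 0, so the triangle inequality FAILS for these points (squared-Euclidean is not a metric).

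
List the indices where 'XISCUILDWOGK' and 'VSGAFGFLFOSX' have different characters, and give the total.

Differing positions: 1, 2, 3, 4, 5, 6, 7, 8, 9, 11, 12. Hamming distance = 11.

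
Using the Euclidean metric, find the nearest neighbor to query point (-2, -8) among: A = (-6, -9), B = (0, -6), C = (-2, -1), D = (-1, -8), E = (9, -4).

Distances: d(A) ≈ 4.1231, d(B) ≈ 2.8284, d(C) = 7, d(D) = 1, d(E) ≈ 11.7047. Nearest: D = (-1, -8) with distance 1.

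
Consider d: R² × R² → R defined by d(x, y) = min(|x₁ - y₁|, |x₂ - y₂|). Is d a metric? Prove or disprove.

No. d fails identity of indiscernibles: take x = (-2, 0) and y = (-2, 1). Then d(x,y) = min(|-2 - (-2)|, |0 - 1|) = min(0, 1) = 0, yet x ≠ y.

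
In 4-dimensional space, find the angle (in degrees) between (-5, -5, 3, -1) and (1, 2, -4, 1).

With u = (-5, -5, 3, -1), v = (1, 2, -4, 1):
u·v = (-5)·1 + (-5)·2 + 3·(-4) + (-1)·1 = (-5) + (-10) + (-12) + (-1) = -28.
|u| = √((-5)² + (-5)² + 3² + (-1)²) = √60, |v| = √(1² + 2² + (-4)² + 1²) = √22, so |u||v| = √(60·22) = √1320.
cos θ = (u·v)/(|u||v|) = -28/√1320 ≈ -0.770675
θ = arccos(-0.770675) ≈ 140.41°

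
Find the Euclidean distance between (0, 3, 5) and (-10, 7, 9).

√(Σ(x_i - y_i)²) = √((0 - (-10))² + (3 - 7)² + (5 - 9)²)
= √(10² + (-4)² + (-4)²) = √(100 + 16 + 16) = √132 ≈ 11.4891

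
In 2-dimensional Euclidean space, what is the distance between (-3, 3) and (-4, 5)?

√(Σ(x_i - y_i)²) = √((-3 - (-4))² + (3 - 5)²)
= √(1² + (-2)²) = √(1 + 4) = √5 ≈ 2.2361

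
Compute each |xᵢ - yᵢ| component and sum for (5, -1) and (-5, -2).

Σ|x_i - y_i| = |5 - (-5)| + |-1 - (-2)| = 10 + 1 = 11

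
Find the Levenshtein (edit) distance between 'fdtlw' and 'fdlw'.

Let D[i][j] be the edit distance between the first i characters of 'fdtlw' and the first j characters of 'fdlw', with D[i][0] = i, D[0][j] = j, and D[i][j] = D[i-1][j-1] if the characters match, else 1 + min(D[i-1][j], D[i][j-1], D[i-1][j-1]). Filling the table (rows: prefixes of 'fdtlw', columns: prefixes of 'fdlw'):
     ε  f  d  l  w
  ε  0  1  2  3  4
  f  1  0  1  2  3
  d  2  1  0  1  2
  t  3  2  1  1  2
  l  4  3  2  1  2
  w  5  4  3  2  1
The bottom-right entry gives D[5][4] = 1, so no sequence of fewer than 1 edit works. Backtracking through the table gives one optimal edit sequence (1 edit):
  fdtlw → fdlw (del t @3)
Edit distance = 1.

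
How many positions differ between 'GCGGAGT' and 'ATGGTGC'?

Differing positions: 1, 2, 5, 7. Hamming distance = 4.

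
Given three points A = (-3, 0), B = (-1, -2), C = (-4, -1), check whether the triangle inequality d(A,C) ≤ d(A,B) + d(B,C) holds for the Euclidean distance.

d(A,B) = √(2² + 2²) = √8 ≈ 2.8284, d(B,C) = √(3² + 1²) = √10 ≈ 3.1623, d(A,C) = √(1² + 1²) = √2 ≈ 1.4142.
d(A,C) ≈ 1.4142 ≤ 2.8284 + 3.1623 = 5.9907. Triangle inequality is satisfied.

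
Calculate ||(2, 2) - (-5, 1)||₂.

√(Σ(x_i - y_i)²) = √((2 - (-5))² + (2 - 1)²)
= √(7² + 1²) = √(49 + 1) = √50 ≈ 7.0711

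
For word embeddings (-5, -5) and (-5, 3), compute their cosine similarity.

With u = (-5, -5), v = (-5, 3):
u·v = (-5)·(-5) + (-5)·3 = 25 + (-15) = 10.
|u| = √((-5)² + (-5)²) = √50, |v| = √((-5)² + 3²) = √34, so |u||v| = √(50·34) = √1700.
cos θ = (u·v)/(|u||v|) = 10/√1700 ≈ 0.2425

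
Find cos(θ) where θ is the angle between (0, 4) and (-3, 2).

With u = (0, 4), v = (-3, 2):
u·v = 0·(-3) + 4·2 = 0 + 8 = 8.
|u| = √(0² + 4²) = √16, |v| = √((-3)² + 2²) = √13, so |u||v| = √(16·13) = √208.
cos θ = (u·v)/(|u||v|) = 8/√208 ≈ 0.5547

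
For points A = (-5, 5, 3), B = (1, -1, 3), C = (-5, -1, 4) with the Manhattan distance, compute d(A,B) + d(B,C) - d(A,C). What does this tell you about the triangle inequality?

d(A,B) = 6 + 6 + 0 = 12, d(B,C) = 6 + 0 + 1 = 7, d(A,C) = 0 + 6 + 1 = 7.
d(A,B) + d(B,C) - d(A,C) = 12 + 7 - 7 = 19 - 7 = 12. This is ≥ 0, so the triangle inequality holds for these points.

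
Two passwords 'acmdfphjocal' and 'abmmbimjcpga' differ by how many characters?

Differing positions: 2, 4, 5, 6, 7, 9, 10, 11, 12. Hamming distance = 9.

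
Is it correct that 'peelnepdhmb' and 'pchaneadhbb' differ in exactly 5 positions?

Differing positions: 2, 3, 4, 7, 10. Hamming distance = 5, so the claim is true.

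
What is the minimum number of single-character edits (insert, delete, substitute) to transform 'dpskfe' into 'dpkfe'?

Let D[i][j] be the edit distance between the first i characters of 'dpskfe' and the first j characters of 'dpkfe', with D[i][0] = i, D[0][j] = j, and D[i][j] = D[i-1][j-1] if the characters match, else 1 + min(D[i-1][j], D[i][j-1], D[i-1][j-1]). Filling the table (rows: prefixes of 'dpskfe', columns: prefixes of 'dpkfe'):
     ε  d  p  k  f  e
  ε  0  1  2  3  4  5
  d  1  0  1  2  3  4
  p  2  1  0  1  2  3
  s  3  2  1  1  2  3
  k  4  3  2  1  2  3
  f  5  4  3  2  1  2
  e  6  5  4  3  2  1
The bottom-right entry gives D[6][5] = 1, so no sequence of fewer than 1 edit works. Backtracking through the table gives one optimal edit sequence (1 edit):
  dpskfe → dpkfe (del s @3)
Edit distance = 1.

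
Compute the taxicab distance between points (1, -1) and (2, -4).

Σ|x_i - y_i| = |1 - 2| + |-1 - (-4)| = 1 + 3 = 4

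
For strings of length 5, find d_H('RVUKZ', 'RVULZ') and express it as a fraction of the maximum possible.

Differing positions: 4. Hamming distance = 1. The maximum possible Hamming distance for length-5 strings is 5, so d_H/5 = 1/5 = 0.2.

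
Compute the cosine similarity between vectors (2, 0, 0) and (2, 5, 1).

With u = (2, 0, 0), v = (2, 5, 1):
u·v = 2·2 + 0·5 + 0·1 = 4 + 0 + 0 = 4.
|u| = √(2² + 0² + 0²) = √4, |v| = √(2² + 5² + 1²) = √30, so |u||v| = √(4·30) = √120.
cos θ = (u·v)/(|u||v|) = 4/√120 ≈ 0.3651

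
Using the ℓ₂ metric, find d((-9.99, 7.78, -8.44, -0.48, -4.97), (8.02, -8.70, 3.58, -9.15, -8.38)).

√(Σ(x_i - y_i)²) = √((-9.99 - 8.02)² + (7.78 - (-8.7))² + (-8.44 - 3.58)² + (-0.48 - (-9.15))² + (-4.97 - (-8.38))²)
= √((-18.01)² + 16.48² + (-12.02)² + 8.67² + 3.41²) = √(324.3601 + 271.5904 + 144.4804 + 75.1689 + 11.6281) = √827.2279 ≈ 28.7616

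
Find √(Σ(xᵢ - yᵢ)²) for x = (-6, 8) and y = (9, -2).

√(Σ(x_i - y_i)²) = √((-6 - 9)² + (8 - (-2))²)
= √((-15)² + 10²) = √(225 + 100) = √325 ≈ 18.0278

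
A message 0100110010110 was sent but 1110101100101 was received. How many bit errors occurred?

Differing positions: 1, 3, 6, 7, 8, 9, 12, 13. Hamming distance = 8.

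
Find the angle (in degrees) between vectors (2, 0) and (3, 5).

With u = (2, 0), v = (3, 5):
u·v = 2·3 + 0·5 = 6 + 0 = 6.
|u| = √(2² + 0²) = √4, |v| = √(3² + 5²) = √34, so |u||v| = √(4·34) = √136.
cos θ = (u·v)/(|u||v|) = 6/√136 ≈ 0.514496
θ = arccos(0.514496) ≈ 59.04°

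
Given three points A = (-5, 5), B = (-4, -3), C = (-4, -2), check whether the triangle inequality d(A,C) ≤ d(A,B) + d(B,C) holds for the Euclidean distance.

d(A,B) = √(1² + 8²) = √65 ≈ 8.0623, d(B,C) = √(0² + 1²) = √1 = 1, d(A,C) = √(1² + 7²) = √50 ≈ 7.0711.
d(A,C) ≈ 7.0711 ≤ 8.0623 + 1 = 9.0623. Triangle inequality is satisfied.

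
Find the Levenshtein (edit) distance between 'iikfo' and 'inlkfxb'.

Let D[i][j] be the edit distance between the first i characters of 'iikfo' and the first j characters of 'inlkfxb', with D[i][0] = i, D[0][j] = j, and D[i][j] = D[i-1][j-1] if the characters match, else 1 + min(D[i-1][j], D[i][j-1], D[i-1][j-1]). Filling the table (rows: prefixes of 'iikfo', columns: prefixes of 'inlkfxb'):
     ε  i  n  l  k  f  x  b
  ε  0  1  2  3  4  5  6  7
  i  1  0  1  2  3  4  5  6
  i  2  1  1  2  3  4  5  6
  k  3  2  2  2  2  3  4  5
  f  4  3  3  3  3  2  3  4
  o  5  4  4  4  4  3  3  4
The bottom-right entry gives D[5][7] = 4, so no sequence of fewer than 4 edits works. Backtracking through the table gives one optimal edit sequence (4 edits):
  iikfo → inikfo (ins n @2)
  inikfo → inlkfo (sub i→l @3)
  inlkfo → inlkfxo (ins x @6)
  inlkfxo → inlkfxb (sub o→b @7)
Edit distance = 4.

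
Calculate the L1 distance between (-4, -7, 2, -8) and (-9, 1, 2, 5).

Σ|x_i - y_i| = |-4 - (-9)| + |-7 - 1| + |2 - 2| + |-8 - 5| = 5 + 8 + 0 + 13 = 26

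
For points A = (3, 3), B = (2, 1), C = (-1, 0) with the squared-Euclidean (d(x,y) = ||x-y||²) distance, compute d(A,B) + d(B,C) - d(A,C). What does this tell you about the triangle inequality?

d(A,B) = 1² + 2² = 5, d(B,C) = 3² + 1² = 10, d(A,C) = 4² + 3² = 25.
d(A,B) + d(B,C) - d(A,C) = 5 + 10 - 25 = 15 - 25 = -10. This is < 0, so the triangle inequality FAILS for these points (squared-Euclidean is not a metric).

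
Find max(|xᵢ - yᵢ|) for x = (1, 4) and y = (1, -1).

max(|x_i - y_i|) = max(|1 - 1|, |4 - (-1)|) = max(0, 5) = 5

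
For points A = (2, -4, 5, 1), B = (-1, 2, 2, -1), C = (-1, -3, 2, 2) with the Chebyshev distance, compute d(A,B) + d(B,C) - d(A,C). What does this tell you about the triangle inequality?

d(A,B) = max(3, 6, 3, 2) = 6, d(B,C) = max(0, 5, 0, 3) = 5, d(A,C) = max(3, 1, 3, 1) = 3.
d(A,B) + d(B,C) - d(A,C) = 6 + 5 - 3 = 11 - 3 = 8. This is ≥ 0, so the triangle inequality holds for these points.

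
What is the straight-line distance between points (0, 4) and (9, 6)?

√(Σ(x_i - y_i)²) = √((0 - 9)² + (4 - 6)²)
= √((-9)² + (-2)²) = √(81 + 4) = √85 ≈ 9.2195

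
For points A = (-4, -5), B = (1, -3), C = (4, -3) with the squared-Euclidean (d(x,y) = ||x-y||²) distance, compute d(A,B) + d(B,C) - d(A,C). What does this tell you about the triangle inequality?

d(A,B) = 5² + 2² = 29, d(B,C) = 3² + 0² = 9, d(A,C) = 8² + 2² = 68.
d(A,B) + d(B,C) - d(A,C) = 29 + 9 - 68 = 38 - 68 = -30. This is < 0, so the triangle inequality FAILS for these points (squared-Euclidean is not a metric).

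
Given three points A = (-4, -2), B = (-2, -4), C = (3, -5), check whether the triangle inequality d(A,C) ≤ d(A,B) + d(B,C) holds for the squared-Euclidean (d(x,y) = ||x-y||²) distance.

d(A,B) = 2² + 2² = 8, d(B,C) = 5² + 1² = 26, d(A,C) = 7² + 3² = 58.
d(A,C) = 58 > 8 + 26 = 34. Triangle inequality is VIOLATED. (Squared-Euclidean is not a metric — this is a counterexample.)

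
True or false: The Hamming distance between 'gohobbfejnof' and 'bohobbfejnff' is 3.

Differing positions: 1, 11. Hamming distance = 2, so the claim that d_H = 3 is false.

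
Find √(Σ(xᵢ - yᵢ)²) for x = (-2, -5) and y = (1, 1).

√(Σ(x_i - y_i)²) = √((-2 - 1)² + (-5 - 1)²)
= √((-3)² + (-6)²) = √(9 + 36) = √45 ≈ 6.7082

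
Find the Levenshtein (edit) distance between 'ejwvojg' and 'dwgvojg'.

Let D[i][j] be the edit distance between the first i characters of 'ejwvojg' and the first j characters of 'dwgvojg', with D[i][0] = i, D[0][j] = j, and D[i][j] = D[i-1][j-1] if the characters match, else 1 + min(D[i-1][j], D[i][j-1], D[i-1][j-1]). Filling the table (rows: prefixes of 'ejwvojg', columns: prefixes of 'dwgvojg'):
     ε  d  w  g  v  o  j  g
  ε  0  1  2  3  4  5  6  7
  e  1  1  2  3  4  5  6  7
  j  2  2  2  3  4  5  5  6
  w  3  3  2  3  4  5  6  6
  v  4  4  3  3  3  4  5  6
  o  5  5  4  4  4  3  4  5
  j  6  6  5  5  5  4  3  4
  g  7  7  6  5  6  5  4  3
The bottom-right entry gives D[7][7] = 3, so no sequence of fewer than 3 edits works. Backtracking through the table gives one optimal edit sequence (3 edits):
  ejwvojg → djwvojg (sub e→d @1)
  djwvojg → dwwvojg (sub j→w @2)
  dwwvojg → dwgvojg (sub w→g @3)
Edit distance = 3.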